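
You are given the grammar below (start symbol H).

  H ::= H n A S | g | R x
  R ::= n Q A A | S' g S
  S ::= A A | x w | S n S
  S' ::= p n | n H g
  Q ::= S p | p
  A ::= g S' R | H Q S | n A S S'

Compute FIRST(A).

{ g, n, p }

A ::= g S' R contributes {g}.
From A ::= H Q S: add FIRST(H) = { g, n, p }.
A ::= n A S S' contributes {n}.
Union: FIRST(A) = { g, n, p }.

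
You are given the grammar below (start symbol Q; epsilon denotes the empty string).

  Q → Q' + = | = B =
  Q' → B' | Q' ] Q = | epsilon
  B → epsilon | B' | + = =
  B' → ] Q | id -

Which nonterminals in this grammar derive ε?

Directly nullable (have an epsilon-production): Q', B.
No other nonterminal has a production whose RHS symbols are all nullable.

{ B, Q' }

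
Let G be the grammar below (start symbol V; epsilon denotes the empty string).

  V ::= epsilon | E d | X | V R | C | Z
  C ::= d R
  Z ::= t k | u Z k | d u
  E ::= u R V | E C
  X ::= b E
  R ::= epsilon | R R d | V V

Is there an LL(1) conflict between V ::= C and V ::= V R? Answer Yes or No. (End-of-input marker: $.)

Yes

FIRST(C) = { d } and FIRST(V R) = { b, d, t, u, epsilon }.
Both contain d, so the two alternatives are not disjoint — LL(1) conflict.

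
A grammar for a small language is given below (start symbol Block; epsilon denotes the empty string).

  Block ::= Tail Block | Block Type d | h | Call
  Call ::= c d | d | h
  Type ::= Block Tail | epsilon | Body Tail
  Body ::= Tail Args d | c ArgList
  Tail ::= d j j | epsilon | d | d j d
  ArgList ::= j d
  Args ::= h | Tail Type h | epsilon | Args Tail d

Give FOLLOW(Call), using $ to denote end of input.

In Block ::= Call: Call is at the end, add FOLLOW(Block) = { $, c, d, h }.
Union: FOLLOW(Call) = { $, c, d, h }.

{ $, c, d, h }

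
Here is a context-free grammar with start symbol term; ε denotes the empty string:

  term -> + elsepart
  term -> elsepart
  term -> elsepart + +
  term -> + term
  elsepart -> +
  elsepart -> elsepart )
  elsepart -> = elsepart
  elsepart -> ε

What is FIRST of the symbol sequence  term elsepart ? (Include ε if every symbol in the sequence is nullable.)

Add FIRST(term)\{ε} = { ), +, = }; term is nullable, continue.
Add FIRST(elsepart)\{ε} = { ), +, = }; elsepart is nullable, continue.
Every symbol is nullable, so include ε.

{ ), +, =, ε }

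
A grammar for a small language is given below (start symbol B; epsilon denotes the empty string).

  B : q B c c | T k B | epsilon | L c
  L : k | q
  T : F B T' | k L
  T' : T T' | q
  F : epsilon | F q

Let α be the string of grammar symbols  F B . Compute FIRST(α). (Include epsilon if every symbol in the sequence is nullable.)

Add FIRST(F)\{epsilon} = { q }; F is nullable, continue.
Add FIRST(B)\{epsilon} = { k, q }; B is nullable, continue.
Every symbol is nullable, so include epsilon.

{ k, q, epsilon }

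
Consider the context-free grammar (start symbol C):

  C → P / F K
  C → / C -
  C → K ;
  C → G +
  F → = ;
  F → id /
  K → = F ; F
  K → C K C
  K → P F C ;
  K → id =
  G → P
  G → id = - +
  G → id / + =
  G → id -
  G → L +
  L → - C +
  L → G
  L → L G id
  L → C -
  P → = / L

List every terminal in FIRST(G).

From G → P: add FIRST(P) = { = }.
G → id = - + contributes {id}.
G → id / + = contributes {id}.
G → id - contributes {id}.
From G → L +: add FIRST(L) = { -, /, =, id }.
Union: FIRST(G) = { -, /, =, id }.

{ -, /, =, id }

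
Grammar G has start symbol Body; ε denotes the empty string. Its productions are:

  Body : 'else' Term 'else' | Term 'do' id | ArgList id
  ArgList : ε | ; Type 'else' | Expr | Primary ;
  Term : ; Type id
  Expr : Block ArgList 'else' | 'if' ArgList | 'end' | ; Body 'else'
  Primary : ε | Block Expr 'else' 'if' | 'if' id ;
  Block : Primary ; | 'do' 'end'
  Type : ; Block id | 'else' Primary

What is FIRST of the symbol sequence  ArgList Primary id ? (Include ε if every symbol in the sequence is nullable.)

Add FIRST(ArgList)\{ε} = { 'do', 'end', 'if', ; }; ArgList is nullable, continue.
Add FIRST(Primary)\{ε} = { 'do', 'if', ; }; Primary is nullable, continue.
id is a terminal; add {id} and stop.

{ 'do', 'end', 'if', ;, id }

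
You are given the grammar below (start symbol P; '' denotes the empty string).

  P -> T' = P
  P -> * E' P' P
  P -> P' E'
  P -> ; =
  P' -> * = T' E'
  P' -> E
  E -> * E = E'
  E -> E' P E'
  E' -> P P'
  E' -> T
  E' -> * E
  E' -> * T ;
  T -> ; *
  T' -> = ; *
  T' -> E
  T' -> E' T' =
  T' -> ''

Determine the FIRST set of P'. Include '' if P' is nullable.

P' -> * = T' E' contributes {*}.
From P' -> E: add FIRST(E) = { *, ;, = }.
Union: FIRST(P') = { *, ;, = }.

{ *, ;, = }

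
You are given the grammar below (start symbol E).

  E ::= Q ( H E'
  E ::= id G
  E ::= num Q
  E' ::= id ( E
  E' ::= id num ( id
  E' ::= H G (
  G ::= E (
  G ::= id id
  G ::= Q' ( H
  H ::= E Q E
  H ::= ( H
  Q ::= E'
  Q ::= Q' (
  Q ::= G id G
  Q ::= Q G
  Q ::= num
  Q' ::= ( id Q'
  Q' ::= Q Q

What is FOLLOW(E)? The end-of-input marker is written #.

E is the start symbol, so # ∈ FOLLOW(E).
In E' ::= id ( E: E is at the end, add FOLLOW(E') = { #, (, id, num }.
In G ::= E (: add FIRST(() = { ( }.
In H ::= E Q E: add FIRST(Q E) = { (, id, num }.
In H ::= E Q E: E is at the end, add FOLLOW(H) = { #, (, id, num }.
Union: FOLLOW(E) = { #, (, id, num }.

{ #, (, id, num }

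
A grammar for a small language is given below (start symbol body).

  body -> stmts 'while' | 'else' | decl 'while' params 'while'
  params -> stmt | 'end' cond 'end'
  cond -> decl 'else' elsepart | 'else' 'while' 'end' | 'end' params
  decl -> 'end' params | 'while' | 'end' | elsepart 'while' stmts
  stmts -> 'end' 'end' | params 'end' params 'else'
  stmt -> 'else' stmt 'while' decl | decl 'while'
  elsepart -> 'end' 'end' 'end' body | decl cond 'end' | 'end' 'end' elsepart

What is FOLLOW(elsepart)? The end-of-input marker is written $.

In cond -> decl 'else' elsepart: elsepart is at the end, add FOLLOW(cond) = { 'end' }.
In decl -> elsepart 'while' stmts: add FIRST('while' stmts) = { 'while' }.
In elsepart -> 'end' 'end' elsepart: elsepart is at the end, add FOLLOW(elsepart) = { 'end', 'while' }.
Union: FOLLOW(elsepart) = { 'end', 'while' }.

{ 'end', 'while' }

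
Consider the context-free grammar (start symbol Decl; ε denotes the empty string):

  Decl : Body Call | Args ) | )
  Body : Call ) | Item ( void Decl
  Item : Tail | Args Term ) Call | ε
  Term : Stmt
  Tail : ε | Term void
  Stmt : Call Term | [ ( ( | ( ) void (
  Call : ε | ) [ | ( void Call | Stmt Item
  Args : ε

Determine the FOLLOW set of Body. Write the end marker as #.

{ #, (, ), [ }

In Decl : Body Call: add FIRST(Call)\{ε} = { (, ), [ }.
  Since Call is nullable, also add FOLLOW(Decl) = { #, (, ), [ }.
Union: FOLLOW(Body) = { #, (, ), [ }.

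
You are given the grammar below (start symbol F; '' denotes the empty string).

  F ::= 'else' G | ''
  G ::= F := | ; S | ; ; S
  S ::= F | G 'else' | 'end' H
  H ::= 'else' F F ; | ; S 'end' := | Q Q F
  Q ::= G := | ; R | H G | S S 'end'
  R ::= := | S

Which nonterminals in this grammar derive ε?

{ F, R, S }

Directly nullable (have an ''-production): F.
S ::= F with every symbol nullable, so S is nullable.
R ::= S with every symbol nullable, so R is nullable.
No other nonterminal has a production whose RHS symbols are all nullable.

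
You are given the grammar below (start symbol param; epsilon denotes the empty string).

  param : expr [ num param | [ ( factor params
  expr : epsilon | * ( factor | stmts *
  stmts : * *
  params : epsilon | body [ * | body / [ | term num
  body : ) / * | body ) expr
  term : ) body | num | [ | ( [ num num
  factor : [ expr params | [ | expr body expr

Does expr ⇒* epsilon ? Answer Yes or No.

Yes

expr has an epsilon-production, so expr ⇒ epsilon.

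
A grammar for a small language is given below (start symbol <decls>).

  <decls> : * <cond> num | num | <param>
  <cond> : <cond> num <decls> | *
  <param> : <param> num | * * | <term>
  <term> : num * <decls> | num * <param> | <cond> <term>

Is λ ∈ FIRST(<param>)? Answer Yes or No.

No nonterminal in this grammar is nullable.
No production of <param> has an RHS whose symbols are all nullable, so <param> is not nullable.

No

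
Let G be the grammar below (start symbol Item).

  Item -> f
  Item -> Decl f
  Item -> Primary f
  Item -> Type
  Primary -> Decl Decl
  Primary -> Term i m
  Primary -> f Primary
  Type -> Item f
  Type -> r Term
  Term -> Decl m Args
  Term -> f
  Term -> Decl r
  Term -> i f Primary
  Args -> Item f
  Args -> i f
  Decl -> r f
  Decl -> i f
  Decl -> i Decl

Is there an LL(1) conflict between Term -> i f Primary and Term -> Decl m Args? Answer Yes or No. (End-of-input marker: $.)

FIRST(i f Primary) = { i } and FIRST(Decl m Args) = { i, r }.
Both contain i, so the two alternatives are not disjoint — LL(1) conflict.

Yes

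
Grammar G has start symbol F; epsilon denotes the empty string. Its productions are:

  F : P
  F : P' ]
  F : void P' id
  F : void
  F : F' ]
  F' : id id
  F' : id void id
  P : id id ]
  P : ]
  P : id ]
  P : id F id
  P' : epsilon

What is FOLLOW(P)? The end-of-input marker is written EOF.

{ EOF, id }

In F : P: P is at the end, add FOLLOW(F) = { EOF, id }.
Union: FOLLOW(P) = { EOF, id }.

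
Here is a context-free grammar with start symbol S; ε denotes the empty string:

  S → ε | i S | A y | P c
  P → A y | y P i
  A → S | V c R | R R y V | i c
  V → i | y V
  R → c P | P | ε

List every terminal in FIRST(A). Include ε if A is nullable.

From A → S: add FIRST(S) = { c, i, y, ε } (including ε since S is nullable).
From A → V c R: add FIRST(V) = { i, y }.
From A → R R y V: R, R nullable, take FIRST(R) ∪ FIRST(R) ∪ {y} = { c, i, y }.
A → i c contributes {i}.
Union: FIRST(A) = { c, i, y, ε }.

{ c, i, y, ε }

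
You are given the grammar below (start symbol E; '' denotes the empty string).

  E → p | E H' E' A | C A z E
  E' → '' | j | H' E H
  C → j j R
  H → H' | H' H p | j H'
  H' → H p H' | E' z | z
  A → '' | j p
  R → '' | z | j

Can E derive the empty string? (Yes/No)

Nullable nonterminals: A, E', R.
No production of E has an RHS whose symbols are all nullable, so E is not nullable.

No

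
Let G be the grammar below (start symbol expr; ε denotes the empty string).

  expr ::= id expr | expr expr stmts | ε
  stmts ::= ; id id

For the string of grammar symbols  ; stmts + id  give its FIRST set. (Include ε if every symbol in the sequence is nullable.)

{ ; }

; is a terminal; add {;} and stop.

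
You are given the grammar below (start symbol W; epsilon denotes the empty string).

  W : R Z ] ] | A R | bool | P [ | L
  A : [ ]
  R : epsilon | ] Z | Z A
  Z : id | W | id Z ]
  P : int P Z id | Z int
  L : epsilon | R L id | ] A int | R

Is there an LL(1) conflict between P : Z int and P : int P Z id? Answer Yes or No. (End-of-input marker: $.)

FIRST(Z int) = { [, ], bool, id, int } and FIRST(int P Z id) = { int }.
Both contain int, so the two alternatives are not disjoint — LL(1) conflict.

Yes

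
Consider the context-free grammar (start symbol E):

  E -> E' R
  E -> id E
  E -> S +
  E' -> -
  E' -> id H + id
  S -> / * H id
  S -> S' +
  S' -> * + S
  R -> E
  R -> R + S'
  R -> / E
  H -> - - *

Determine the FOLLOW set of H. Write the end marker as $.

In E' -> id H + id: add FIRST(+ id) = { + }.
In S -> / * H id: add FIRST(id) = { id }.
Union: FOLLOW(H) = { +, id }.

{ +, id }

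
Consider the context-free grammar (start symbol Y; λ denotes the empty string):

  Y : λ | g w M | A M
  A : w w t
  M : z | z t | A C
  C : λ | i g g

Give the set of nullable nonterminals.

Directly nullable (have an λ-production): Y, C.
No other nonterminal has a production whose RHS symbols are all nullable.

{ C, Y }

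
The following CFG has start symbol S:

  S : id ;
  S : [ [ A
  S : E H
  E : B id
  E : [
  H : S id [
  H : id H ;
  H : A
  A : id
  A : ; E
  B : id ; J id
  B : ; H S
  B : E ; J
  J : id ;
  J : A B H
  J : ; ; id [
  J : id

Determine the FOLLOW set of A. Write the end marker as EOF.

{ EOF, ;, [, id }

In S : [ [ A: A is at the end, add FOLLOW(S) = { EOF, ;, [, id }.
In H : A: A is at the end, add FOLLOW(H) = { EOF, ;, [, id }.
In J : A B H: add FIRST(B H) = { ;, [, id }.
Union: FOLLOW(A) = { EOF, ;, [, id }.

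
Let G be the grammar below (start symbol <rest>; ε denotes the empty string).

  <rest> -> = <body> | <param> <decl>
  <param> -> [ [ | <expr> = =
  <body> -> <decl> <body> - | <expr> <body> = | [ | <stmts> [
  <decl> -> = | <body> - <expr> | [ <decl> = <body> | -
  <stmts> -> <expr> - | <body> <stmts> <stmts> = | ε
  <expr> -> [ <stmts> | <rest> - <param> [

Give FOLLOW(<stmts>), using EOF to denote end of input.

In <body> -> <stmts> [: add FIRST([) = { [ }.
In <stmts> -> <body> <stmts> <stmts> =: add FIRST(<stmts> =) = { -, =, [ }.
In <stmts> -> <body> <stmts> <stmts> =: add FIRST(=) = { = }.
In <expr> -> [ <stmts>: <stmts> is at the end, add FOLLOW(<expr>) = { EOF, -, =, [ }.
Union: FOLLOW(<stmts>) = { EOF, -, =, [ }.

{ EOF, -, =, [ }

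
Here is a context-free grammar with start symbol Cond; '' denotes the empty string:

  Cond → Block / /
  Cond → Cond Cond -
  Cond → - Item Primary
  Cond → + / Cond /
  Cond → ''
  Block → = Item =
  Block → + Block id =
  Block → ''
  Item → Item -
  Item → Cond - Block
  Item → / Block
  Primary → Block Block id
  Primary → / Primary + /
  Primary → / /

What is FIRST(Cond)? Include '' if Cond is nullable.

From Cond → Block / /: Block nullable, take FIRST(Block) ∪ {/} = { +, /, = }.
From Cond → Cond Cond -: Cond, Cond nullable, take FIRST(Cond) ∪ FIRST(Cond) ∪ {-} = { +, -, /, = }.
Cond → - Item Primary contributes {-}.
Cond → + / Cond / contributes {+}.
Cond → '' contributes ''.
Union: FIRST(Cond) = { +, -, /, =, '' }.

{ +, -, /, =, '' }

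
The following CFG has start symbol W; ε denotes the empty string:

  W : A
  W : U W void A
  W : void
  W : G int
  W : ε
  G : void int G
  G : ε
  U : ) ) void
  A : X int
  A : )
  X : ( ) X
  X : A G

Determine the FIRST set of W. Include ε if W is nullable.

From W : A: add FIRST(A) = { (, ) }.
From W : U W void A: add FIRST(U) = { ) }.
W : void contributes {void}.
From W : G int: G nullable, take FIRST(G) ∪ {int} = { int, void }.
W : ε contributes ε.
Union: FIRST(W) = { (, ), int, void, ε }.

{ (, ), int, void, ε }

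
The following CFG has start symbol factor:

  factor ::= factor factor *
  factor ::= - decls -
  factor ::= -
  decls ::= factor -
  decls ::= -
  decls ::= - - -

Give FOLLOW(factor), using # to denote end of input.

{ #, *, - }

factor is the start symbol, so # ∈ FOLLOW(factor).
In factor ::= factor factor *: add FIRST(factor *) = { - }.
In factor ::= factor factor *: add FIRST(*) = { * }.
In decls ::= factor -: add FIRST(-) = { - }.
Union: FOLLOW(factor) = { #, *, - }.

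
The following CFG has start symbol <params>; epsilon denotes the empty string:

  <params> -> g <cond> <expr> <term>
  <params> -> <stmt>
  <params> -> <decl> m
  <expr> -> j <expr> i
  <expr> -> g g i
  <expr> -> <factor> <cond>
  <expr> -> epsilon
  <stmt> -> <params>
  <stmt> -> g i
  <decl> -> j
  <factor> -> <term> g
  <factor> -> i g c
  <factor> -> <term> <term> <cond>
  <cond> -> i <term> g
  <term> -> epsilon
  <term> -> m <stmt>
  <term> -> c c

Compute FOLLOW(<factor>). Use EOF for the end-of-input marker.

{ i }

In <expr> -> <factor> <cond>: add FIRST(<cond>) = { i }.
Union: FOLLOW(<factor>) = { i }.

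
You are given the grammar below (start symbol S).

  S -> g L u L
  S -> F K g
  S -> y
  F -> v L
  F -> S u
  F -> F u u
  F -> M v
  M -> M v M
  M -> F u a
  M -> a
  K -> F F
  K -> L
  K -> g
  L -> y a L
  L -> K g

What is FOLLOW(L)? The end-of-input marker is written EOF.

{ EOF, a, g, u, v, y }

In S -> g L u L: add FIRST(u L) = { u }.
In S -> g L u L: L is at the end, add FOLLOW(S) = { EOF, u }.
In F -> v L: L is at the end, add FOLLOW(F) = { a, g, u, v, y }.
In K -> L: L is at the end, add FOLLOW(K) = { g }.
In L -> y a L: L is at the end, add FOLLOW(L) = { EOF, a, g, u, v, y }.
Union: FOLLOW(L) = { EOF, a, g, u, v, y }.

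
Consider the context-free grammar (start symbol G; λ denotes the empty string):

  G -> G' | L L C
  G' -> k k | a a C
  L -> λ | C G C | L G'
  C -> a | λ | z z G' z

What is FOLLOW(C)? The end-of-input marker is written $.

{ $, a, k, z }

In G -> L L C: C is at the end, add FOLLOW(G) = { $, a, k, z }.
In G' -> a a C: C is at the end, add FOLLOW(G') = { $, a, k, z }.
In L -> C G C: add FIRST(G C)\{λ} = { a, k, z }.
  Since G C is nullable, also add FOLLOW(L) = { $, a, k, z }.
In L -> C G C: C is at the end, add FOLLOW(L) = { $, a, k, z }.
Union: FOLLOW(C) = { $, a, k, z }.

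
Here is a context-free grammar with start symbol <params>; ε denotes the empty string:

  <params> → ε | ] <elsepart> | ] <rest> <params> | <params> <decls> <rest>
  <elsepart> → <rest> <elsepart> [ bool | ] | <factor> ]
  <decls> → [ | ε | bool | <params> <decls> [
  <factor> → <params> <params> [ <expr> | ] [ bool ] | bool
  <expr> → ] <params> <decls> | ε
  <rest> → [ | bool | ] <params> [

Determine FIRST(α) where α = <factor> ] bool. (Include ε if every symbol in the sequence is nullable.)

{ [, ], bool }

Add FIRST(<factor>) = { [, ], bool }; <factor> is not nullable, stop.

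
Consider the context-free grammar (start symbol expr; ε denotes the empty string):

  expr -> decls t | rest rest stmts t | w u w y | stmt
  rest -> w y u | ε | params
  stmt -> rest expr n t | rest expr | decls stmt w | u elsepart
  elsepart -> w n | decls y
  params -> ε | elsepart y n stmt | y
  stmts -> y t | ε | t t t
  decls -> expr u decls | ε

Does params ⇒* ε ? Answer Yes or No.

Yes

params has an ε-production, so params ⇒ ε.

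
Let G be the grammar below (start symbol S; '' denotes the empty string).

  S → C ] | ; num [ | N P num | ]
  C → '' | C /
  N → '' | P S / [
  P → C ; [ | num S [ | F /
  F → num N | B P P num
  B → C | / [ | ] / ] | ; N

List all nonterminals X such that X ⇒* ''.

{ B, C, N }

Directly nullable (have an ''-production): C, N.
B → C with every symbol nullable, so B is nullable.
No other nonterminal has a production whose RHS symbols are all nullable.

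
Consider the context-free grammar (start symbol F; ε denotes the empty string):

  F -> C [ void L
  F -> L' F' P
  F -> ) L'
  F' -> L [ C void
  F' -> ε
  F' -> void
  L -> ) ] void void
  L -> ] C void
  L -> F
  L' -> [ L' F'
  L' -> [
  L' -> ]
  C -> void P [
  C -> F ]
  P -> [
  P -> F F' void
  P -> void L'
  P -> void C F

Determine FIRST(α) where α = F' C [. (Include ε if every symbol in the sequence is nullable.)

Add FIRST(F')\{ε} = { ), [, ], void }; F' is nullable, continue.
Add FIRST(C) = { ), [, ], void }; C is not nullable, stop.

{ ), [, ], void }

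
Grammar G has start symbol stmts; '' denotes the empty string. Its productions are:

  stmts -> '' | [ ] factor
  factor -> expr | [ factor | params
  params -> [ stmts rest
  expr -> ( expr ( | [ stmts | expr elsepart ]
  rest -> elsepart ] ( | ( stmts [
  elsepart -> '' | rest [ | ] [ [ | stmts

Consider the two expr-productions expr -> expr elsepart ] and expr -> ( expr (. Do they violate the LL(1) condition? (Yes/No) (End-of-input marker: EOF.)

Yes

FIRST(expr elsepart ]) = { (, [ } and FIRST(( expr () = { ( }.
Both contain (, so the two alternatives are not disjoint — LL(1) conflict.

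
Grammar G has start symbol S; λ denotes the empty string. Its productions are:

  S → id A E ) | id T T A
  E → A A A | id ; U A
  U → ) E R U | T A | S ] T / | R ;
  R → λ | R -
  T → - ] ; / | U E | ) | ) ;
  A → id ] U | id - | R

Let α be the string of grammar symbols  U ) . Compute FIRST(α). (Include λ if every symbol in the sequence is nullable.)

Add FIRST(U) = { ), -, ;, id }; U is not nullable, stop.

{ ), -, ;, id }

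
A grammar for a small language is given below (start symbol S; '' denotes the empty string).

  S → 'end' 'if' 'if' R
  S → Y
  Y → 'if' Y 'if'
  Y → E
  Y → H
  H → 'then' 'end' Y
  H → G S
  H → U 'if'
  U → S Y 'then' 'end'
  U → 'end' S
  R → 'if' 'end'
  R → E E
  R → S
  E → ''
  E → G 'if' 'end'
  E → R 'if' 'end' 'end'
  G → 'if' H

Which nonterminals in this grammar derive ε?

{ E, R, S, Y }

Directly nullable (have an ''-production): E.
S → Y with every symbol nullable, so S is nullable.
R → E E with every symbol nullable, so R is nullable.
Y → E with every symbol nullable, so Y is nullable.
No other nonterminal has a production whose RHS symbols are all nullable.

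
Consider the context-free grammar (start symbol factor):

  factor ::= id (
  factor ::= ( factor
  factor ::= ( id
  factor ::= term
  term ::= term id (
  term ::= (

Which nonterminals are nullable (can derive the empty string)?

{ } (none)

No nonterminal has an empty production or an RHS whose symbols are all nullable.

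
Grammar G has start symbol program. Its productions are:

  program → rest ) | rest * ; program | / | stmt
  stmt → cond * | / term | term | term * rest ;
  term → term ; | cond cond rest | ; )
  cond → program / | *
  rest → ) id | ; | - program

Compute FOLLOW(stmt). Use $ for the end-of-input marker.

{ $, ), *, /, ; }

In program → stmt: stmt is at the end, add FOLLOW(program) = { $, ), *, /, ; }.
Union: FOLLOW(stmt) = { $, ), *, /, ; }.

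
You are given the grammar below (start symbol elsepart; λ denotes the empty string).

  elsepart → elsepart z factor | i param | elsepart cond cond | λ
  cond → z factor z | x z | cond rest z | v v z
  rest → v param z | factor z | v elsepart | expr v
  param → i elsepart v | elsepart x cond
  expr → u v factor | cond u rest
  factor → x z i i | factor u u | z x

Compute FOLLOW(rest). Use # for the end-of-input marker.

In cond → cond rest z: add FIRST(z) = { z }.
In expr → cond u rest: rest is at the end, add FOLLOW(expr) = { v }.
Union: FOLLOW(rest) = { v, z }.

{ v, z }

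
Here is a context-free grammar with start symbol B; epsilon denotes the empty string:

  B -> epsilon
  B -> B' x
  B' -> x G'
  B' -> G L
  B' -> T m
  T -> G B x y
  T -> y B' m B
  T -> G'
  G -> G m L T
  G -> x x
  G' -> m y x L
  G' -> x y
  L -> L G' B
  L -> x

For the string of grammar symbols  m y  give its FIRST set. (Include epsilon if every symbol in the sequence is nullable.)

m is a terminal; add {m} and stop.

{ m }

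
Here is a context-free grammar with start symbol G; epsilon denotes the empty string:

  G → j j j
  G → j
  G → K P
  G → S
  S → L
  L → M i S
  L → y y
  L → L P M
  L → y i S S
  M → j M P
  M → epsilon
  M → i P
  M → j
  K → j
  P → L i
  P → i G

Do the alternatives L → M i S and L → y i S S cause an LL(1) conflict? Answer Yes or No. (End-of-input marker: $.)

FIRST(M i S) = { i, j } and FIRST(y i S S) = { y }.
The FIRST sets are disjoint and neither alternative is nullable — no conflict.

No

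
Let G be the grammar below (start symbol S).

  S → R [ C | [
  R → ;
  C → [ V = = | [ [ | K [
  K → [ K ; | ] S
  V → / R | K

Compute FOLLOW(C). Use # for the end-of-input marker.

{ #, ;, =, [ }

In S → R [ C: C is at the end, add FOLLOW(S) = { #, ;, =, [ }.
Union: FOLLOW(C) = { #, ;, =, [ }.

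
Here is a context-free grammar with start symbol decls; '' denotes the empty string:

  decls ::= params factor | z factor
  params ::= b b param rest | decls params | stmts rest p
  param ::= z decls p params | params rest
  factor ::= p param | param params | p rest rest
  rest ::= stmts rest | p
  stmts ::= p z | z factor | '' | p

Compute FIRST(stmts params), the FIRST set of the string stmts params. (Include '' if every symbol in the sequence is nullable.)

Add FIRST(stmts)\{''} = { p, z }; stmts is nullable, continue.
Add FIRST(params) = { b, p, z }; params is not nullable, stop.

{ b, p, z }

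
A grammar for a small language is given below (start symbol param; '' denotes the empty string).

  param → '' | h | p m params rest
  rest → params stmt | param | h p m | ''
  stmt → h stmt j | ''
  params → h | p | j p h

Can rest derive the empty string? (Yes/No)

Yes

rest has an ''-production, so rest ⇒ ''.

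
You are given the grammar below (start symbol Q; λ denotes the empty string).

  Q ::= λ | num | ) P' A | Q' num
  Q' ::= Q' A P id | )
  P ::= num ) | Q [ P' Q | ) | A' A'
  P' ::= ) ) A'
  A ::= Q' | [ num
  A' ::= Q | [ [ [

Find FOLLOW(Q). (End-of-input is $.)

{ $, ), [, id, num }

Q is the start symbol, so $ ∈ FOLLOW(Q).
In P ::= Q [ P' Q: add FIRST([ P' Q) = { [ }.
In P ::= Q [ P' Q: Q is at the end, add FOLLOW(P) = { id }.
In A' ::= Q: Q is at the end, add FOLLOW(A') = { ), [, id, num }.
Union: FOLLOW(Q) = { $, ), [, id, num }.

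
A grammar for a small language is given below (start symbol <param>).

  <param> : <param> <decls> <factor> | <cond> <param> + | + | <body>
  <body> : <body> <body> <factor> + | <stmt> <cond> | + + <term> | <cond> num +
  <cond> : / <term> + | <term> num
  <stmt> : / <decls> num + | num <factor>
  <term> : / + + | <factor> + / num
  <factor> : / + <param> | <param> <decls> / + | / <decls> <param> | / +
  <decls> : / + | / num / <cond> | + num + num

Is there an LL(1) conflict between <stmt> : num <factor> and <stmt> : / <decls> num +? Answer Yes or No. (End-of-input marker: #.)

FIRST(num <factor>) = { num } and FIRST(/ <decls> num +) = { / }.
The FIRST sets are disjoint and neither alternative is nullable — no conflict.

No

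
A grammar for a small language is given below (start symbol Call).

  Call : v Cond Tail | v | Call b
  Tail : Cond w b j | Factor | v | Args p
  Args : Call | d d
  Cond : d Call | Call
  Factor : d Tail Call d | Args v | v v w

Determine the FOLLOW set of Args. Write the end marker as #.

In Tail : Args p: add FIRST(p) = { p }.
In Factor : Args v: add FIRST(v) = { v }.
Union: FOLLOW(Args) = { p, v }.

{ p, v }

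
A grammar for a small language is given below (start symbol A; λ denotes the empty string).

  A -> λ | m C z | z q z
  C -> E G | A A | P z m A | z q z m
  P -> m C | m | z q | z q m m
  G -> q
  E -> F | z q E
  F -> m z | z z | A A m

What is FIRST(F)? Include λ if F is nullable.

{ m, z }

F -> m z contributes {m}.
F -> z z contributes {z}.
From F -> A A m: A, A nullable, take FIRST(A) ∪ FIRST(A) ∪ {m} = { m, z }.
Union: FIRST(F) = { m, z }.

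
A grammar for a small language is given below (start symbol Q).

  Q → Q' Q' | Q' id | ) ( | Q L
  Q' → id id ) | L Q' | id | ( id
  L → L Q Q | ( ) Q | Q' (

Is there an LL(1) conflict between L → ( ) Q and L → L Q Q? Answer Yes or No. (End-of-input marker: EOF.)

FIRST(( ) Q) = { ( } and FIRST(L Q Q) = { (, id }.
Both contain (, so the two alternatives are not disjoint — LL(1) conflict.

Yes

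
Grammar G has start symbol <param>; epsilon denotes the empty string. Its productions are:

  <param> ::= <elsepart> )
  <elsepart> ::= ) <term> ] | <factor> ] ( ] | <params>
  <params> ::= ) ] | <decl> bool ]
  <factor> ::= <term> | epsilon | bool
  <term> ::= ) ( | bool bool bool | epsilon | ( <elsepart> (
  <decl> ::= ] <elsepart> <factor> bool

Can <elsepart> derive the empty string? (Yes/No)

Nullable nonterminals: <factor>, <term>.
No production of <elsepart> has an RHS whose symbols are all nullable, so <elsepart> is not nullable.

No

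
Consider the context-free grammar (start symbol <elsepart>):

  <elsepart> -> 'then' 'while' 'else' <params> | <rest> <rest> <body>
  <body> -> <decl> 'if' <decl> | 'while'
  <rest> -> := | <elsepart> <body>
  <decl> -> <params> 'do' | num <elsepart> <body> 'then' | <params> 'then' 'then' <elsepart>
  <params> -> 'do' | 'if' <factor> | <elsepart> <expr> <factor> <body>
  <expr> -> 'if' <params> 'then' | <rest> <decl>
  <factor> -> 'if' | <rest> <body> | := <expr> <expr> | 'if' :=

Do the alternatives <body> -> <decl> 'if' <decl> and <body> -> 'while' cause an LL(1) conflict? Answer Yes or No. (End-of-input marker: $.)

FIRST(<decl> 'if' <decl>) = { 'do', 'if', 'then', :=, num } and FIRST('while') = { 'while' }.
The FIRST sets are disjoint and neither alternative is nullable — no conflict.

No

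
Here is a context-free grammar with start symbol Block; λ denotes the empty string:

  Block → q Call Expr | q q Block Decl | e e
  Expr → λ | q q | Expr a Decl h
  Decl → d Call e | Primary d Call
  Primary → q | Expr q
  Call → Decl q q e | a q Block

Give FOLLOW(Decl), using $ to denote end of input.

{ $, a, d, e, h, q }

In Block → q q Block Decl: Decl is at the end, add FOLLOW(Block) = { $, a, d, e, h, q }.
In Expr → Expr a Decl h: add FIRST(h) = { h }.
In Call → Decl q q e: add FIRST(q q e) = { q }.
Union: FOLLOW(Decl) = { $, a, d, e, h, q }.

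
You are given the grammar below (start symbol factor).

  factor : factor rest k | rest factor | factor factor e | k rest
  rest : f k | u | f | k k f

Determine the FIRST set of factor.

{ f, k, u }

From factor : factor rest k: add FIRST(factor) = { f, k, u }.
From factor : rest factor: add FIRST(rest) = { f, k, u }.
From factor : factor factor e: add FIRST(factor) = { f, k, u }.
factor : k rest contributes {k}.
Union: FIRST(factor) = { f, k, u }.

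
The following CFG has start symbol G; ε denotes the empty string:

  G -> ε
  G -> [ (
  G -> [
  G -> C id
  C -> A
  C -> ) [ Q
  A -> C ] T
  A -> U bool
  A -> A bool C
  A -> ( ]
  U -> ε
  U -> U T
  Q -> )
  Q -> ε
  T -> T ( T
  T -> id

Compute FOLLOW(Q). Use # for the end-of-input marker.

In C -> ) [ Q: Q is at the end, add FOLLOW(C) = { ], bool, id }.
Union: FOLLOW(Q) = { ], bool, id }.

{ ], bool, id }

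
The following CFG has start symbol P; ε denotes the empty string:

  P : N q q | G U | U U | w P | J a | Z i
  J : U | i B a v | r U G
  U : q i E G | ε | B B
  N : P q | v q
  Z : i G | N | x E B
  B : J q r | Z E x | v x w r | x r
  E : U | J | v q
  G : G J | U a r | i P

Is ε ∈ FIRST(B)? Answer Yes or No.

Nullable nonterminals: E, J, P, U.
No production of B has an RHS whose symbols are all nullable, so B is not nullable.

No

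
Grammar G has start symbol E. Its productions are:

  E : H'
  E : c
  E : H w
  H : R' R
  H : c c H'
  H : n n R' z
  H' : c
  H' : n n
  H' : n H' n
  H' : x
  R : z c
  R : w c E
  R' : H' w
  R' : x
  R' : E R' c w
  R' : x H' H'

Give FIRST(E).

From E : H': add FIRST(H') = { c, n, x }.
E : c contributes {c}.
From E : H w: add FIRST(H) = { c, n, x }.
Union: FIRST(E) = { c, n, x }.

{ c, n, x }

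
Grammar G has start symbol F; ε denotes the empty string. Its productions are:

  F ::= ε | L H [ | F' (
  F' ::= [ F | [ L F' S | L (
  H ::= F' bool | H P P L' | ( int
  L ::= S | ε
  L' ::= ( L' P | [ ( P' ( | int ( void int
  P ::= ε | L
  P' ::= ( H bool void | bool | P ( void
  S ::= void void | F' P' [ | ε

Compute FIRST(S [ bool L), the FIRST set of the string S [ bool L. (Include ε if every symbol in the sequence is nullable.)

Add FIRST(S)\{ε} = { (, [, void }; S is nullable, continue.
[ is a terminal; add {[} and stop.

{ (, [, void }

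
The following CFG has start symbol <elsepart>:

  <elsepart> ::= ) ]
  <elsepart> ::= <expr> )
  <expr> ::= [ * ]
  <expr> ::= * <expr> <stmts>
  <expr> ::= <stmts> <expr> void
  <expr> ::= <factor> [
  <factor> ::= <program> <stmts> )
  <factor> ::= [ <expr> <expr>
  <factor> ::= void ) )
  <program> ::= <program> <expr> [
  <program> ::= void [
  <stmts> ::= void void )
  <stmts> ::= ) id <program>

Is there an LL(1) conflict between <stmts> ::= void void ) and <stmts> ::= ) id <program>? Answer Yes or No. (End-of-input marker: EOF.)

No

FIRST(void void )) = { void } and FIRST() id <program>) = { ) }.
The FIRST sets are disjoint and neither alternative is nullable — no conflict.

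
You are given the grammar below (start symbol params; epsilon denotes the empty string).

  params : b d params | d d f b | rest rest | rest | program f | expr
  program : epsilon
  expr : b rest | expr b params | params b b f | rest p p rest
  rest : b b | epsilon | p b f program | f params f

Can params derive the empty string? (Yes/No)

params : rest rest and each of rest, rest is nullable, so params ⇒* epsilon.

Yes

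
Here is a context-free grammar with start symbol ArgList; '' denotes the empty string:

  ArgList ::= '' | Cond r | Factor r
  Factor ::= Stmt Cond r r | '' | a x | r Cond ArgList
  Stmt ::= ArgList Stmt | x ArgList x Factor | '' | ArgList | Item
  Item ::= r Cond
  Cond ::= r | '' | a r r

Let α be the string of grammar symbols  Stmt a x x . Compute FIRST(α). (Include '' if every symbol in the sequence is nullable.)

{ a, r, x }

Add FIRST(Stmt)\{''} = { a, r, x }; Stmt is nullable, continue.
a is a terminal; add {a} and stop.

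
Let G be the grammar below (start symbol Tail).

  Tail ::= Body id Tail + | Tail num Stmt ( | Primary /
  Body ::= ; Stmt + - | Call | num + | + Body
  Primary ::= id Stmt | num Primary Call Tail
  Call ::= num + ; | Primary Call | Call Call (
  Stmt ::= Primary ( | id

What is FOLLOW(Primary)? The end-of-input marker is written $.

In Tail ::= Primary /: add FIRST(/) = { / }.
In Primary ::= num Primary Call Tail: add FIRST(Call Tail) = { id, num }.
In Call ::= Primary Call: add FIRST(Call) = { id, num }.
In Stmt ::= Primary (: add FIRST(() = { ( }.
Union: FOLLOW(Primary) = { (, /, id, num }.

{ (, /, id, num }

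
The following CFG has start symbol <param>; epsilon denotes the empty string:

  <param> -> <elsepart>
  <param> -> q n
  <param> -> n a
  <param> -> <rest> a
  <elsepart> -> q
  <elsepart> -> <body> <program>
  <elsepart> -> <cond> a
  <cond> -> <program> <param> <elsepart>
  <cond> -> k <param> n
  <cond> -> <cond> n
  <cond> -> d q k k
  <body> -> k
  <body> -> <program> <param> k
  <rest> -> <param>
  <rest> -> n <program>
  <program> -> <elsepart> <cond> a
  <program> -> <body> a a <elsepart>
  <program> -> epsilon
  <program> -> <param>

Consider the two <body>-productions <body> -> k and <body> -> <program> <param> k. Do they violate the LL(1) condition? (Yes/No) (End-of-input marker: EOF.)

Yes

FIRST(k) = { k } and FIRST(<program> <param> k) = { d, k, n, q }.
Both contain k, so the two alternatives are not disjoint — LL(1) conflict.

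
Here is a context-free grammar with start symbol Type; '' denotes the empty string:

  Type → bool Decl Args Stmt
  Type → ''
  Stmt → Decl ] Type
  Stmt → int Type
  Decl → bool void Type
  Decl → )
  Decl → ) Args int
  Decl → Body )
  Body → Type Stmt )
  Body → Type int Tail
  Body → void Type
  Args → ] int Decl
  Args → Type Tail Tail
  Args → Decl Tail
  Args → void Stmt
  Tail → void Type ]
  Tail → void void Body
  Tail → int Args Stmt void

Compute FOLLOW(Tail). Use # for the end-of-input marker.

In Body → Type int Tail: Tail is at the end, add FOLLOW(Body) = { ), bool, int, void }.
In Args → Type Tail Tail: add FIRST(Tail) = { int, void }.
In Args → Type Tail Tail: Tail is at the end, add FOLLOW(Args) = { ), bool, int, void }.
In Args → Decl Tail: Tail is at the end, add FOLLOW(Args) = { ), bool, int, void }.
Union: FOLLOW(Tail) = { ), bool, int, void }.

{ ), bool, int, void }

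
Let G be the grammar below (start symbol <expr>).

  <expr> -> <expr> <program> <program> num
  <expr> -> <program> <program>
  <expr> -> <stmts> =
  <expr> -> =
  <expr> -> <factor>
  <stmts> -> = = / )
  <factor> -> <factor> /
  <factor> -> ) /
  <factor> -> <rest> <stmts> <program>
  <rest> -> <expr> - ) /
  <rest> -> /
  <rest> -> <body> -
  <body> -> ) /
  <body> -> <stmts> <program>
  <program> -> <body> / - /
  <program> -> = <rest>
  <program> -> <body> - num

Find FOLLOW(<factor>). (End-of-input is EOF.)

{ EOF, ), -, /, = }

In <expr> -> <factor>: <factor> is at the end, add FOLLOW(<expr>) = { EOF, ), -, = }.
In <factor> -> <factor> /: add FIRST(/) = { / }.
Union: FOLLOW(<factor>) = { EOF, ), -, /, = }.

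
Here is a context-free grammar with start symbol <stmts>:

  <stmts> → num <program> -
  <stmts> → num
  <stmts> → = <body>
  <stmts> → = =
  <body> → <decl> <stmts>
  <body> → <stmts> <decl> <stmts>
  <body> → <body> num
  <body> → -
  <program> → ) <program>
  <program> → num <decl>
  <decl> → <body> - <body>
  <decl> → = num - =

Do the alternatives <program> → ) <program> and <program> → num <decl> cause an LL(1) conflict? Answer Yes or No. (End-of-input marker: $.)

No

FIRST() <program>) = { ) } and FIRST(num <decl>) = { num }.
The FIRST sets are disjoint and neither alternative is nullable — no conflict.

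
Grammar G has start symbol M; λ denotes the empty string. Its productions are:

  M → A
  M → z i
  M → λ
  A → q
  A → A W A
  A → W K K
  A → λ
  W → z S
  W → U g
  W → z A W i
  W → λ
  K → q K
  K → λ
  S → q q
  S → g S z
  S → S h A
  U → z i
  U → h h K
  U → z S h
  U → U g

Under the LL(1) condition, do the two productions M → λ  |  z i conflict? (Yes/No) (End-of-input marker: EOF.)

No

FIRST(λ) = { λ } and FIRST(z i) = { z }.
The first is nullable but FOLLOW(M) = { EOF } is disjoint from FIRST of the second.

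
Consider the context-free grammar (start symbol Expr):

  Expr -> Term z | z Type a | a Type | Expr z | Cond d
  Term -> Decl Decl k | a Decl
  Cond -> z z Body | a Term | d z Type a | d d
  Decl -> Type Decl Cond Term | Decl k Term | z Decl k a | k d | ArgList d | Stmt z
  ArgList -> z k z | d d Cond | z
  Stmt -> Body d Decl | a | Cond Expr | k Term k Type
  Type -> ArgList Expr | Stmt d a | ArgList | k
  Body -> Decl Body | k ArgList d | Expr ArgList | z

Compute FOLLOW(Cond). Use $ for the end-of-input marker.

{ $, a, d, k, z }

In Expr -> Cond d: add FIRST(d) = { d }.
In Decl -> Type Decl Cond Term: add FIRST(Term) = { a, d, k, z }.
In ArgList -> d d Cond: Cond is at the end, add FOLLOW(ArgList) = { $, a, d, k, z }.
In Stmt -> Cond Expr: add FIRST(Expr) = { a, d, k, z }.
Union: FOLLOW(Cond) = { $, a, d, k, z }.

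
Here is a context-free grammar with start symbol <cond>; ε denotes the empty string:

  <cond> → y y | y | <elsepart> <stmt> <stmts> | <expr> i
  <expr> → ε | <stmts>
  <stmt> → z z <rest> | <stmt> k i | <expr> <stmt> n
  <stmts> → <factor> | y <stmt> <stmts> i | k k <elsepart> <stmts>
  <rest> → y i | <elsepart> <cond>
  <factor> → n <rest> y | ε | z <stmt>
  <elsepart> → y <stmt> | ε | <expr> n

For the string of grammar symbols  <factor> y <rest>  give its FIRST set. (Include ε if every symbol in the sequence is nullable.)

Add FIRST(<factor>)\{ε} = { n, z }; <factor> is nullable, continue.
y is a terminal; add {y} and stop.

{ n, y, z }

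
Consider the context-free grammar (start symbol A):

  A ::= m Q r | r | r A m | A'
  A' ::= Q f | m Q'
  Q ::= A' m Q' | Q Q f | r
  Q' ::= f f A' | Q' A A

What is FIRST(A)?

{ m, r }

A ::= m Q r contributes {m}.
A ::= r contributes {r}.
A ::= r A m contributes {r}.
From A ::= A': add FIRST(A') = { m, r }.
Union: FIRST(A) = { m, r }.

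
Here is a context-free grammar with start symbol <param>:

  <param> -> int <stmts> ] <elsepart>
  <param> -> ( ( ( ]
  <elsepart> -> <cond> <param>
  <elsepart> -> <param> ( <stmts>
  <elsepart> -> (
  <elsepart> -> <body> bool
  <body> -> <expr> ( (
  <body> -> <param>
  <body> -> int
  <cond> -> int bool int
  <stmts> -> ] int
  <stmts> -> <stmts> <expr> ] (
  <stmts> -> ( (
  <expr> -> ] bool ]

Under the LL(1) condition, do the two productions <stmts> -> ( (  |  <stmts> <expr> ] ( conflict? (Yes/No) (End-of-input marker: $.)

Yes

FIRST(( () = { ( } and FIRST(<stmts> <expr> ] () = { (, ] }.
Both contain (, so the two alternatives are not disjoint — LL(1) conflict.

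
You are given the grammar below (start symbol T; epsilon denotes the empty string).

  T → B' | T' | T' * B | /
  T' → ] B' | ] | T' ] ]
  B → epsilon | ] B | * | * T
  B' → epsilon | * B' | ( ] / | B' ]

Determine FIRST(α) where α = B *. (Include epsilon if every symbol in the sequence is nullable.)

{ *, ] }

Add FIRST(B)\{epsilon} = { *, ] }; B is nullable, continue.
* is a terminal; add {*} and stop.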